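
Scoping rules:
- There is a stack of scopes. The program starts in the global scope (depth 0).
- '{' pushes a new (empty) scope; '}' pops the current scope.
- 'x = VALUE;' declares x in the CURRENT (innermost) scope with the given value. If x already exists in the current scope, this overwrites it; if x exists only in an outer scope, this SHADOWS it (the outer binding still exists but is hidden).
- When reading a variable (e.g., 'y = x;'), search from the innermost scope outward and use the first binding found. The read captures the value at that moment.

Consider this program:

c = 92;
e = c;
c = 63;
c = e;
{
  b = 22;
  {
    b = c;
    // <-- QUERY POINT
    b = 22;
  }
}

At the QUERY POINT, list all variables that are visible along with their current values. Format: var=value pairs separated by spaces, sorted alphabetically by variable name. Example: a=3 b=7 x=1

Answer: b=92 c=92 e=92

Derivation:
Step 1: declare c=92 at depth 0
Step 2: declare e=(read c)=92 at depth 0
Step 3: declare c=63 at depth 0
Step 4: declare c=(read e)=92 at depth 0
Step 5: enter scope (depth=1)
Step 6: declare b=22 at depth 1
Step 7: enter scope (depth=2)
Step 8: declare b=(read c)=92 at depth 2
Visible at query point: b=92 c=92 e=92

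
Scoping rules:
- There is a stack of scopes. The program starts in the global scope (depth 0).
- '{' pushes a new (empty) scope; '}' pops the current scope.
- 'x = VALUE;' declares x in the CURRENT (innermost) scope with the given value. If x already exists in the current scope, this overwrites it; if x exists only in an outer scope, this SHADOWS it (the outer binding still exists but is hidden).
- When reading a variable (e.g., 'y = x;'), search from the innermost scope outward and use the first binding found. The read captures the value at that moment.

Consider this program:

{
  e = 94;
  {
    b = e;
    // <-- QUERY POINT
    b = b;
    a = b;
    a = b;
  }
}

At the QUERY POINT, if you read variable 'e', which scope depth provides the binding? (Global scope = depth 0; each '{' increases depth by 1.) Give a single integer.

Step 1: enter scope (depth=1)
Step 2: declare e=94 at depth 1
Step 3: enter scope (depth=2)
Step 4: declare b=(read e)=94 at depth 2
Visible at query point: b=94 e=94

Answer: 1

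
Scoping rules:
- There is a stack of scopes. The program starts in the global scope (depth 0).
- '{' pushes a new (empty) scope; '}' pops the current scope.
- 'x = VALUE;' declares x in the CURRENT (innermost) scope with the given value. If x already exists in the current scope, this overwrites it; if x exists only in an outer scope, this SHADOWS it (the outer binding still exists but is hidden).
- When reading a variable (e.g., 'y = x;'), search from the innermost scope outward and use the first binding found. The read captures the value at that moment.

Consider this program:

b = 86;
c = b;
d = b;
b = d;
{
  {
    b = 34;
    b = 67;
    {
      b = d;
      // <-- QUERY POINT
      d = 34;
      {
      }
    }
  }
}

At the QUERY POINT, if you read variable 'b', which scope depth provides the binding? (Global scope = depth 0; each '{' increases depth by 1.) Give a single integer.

Answer: 3

Derivation:
Step 1: declare b=86 at depth 0
Step 2: declare c=(read b)=86 at depth 0
Step 3: declare d=(read b)=86 at depth 0
Step 4: declare b=(read d)=86 at depth 0
Step 5: enter scope (depth=1)
Step 6: enter scope (depth=2)
Step 7: declare b=34 at depth 2
Step 8: declare b=67 at depth 2
Step 9: enter scope (depth=3)
Step 10: declare b=(read d)=86 at depth 3
Visible at query point: b=86 c=86 d=86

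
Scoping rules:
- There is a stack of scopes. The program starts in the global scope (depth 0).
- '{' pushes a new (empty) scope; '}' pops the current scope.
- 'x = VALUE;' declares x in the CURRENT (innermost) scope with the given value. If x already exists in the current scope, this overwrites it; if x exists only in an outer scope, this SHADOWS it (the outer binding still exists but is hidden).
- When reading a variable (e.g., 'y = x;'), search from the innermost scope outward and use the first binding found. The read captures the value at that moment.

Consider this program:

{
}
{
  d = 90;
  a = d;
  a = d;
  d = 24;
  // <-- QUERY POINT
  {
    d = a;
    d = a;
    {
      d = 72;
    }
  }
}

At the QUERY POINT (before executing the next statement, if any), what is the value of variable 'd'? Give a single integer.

Step 1: enter scope (depth=1)
Step 2: exit scope (depth=0)
Step 3: enter scope (depth=1)
Step 4: declare d=90 at depth 1
Step 5: declare a=(read d)=90 at depth 1
Step 6: declare a=(read d)=90 at depth 1
Step 7: declare d=24 at depth 1
Visible at query point: a=90 d=24

Answer: 24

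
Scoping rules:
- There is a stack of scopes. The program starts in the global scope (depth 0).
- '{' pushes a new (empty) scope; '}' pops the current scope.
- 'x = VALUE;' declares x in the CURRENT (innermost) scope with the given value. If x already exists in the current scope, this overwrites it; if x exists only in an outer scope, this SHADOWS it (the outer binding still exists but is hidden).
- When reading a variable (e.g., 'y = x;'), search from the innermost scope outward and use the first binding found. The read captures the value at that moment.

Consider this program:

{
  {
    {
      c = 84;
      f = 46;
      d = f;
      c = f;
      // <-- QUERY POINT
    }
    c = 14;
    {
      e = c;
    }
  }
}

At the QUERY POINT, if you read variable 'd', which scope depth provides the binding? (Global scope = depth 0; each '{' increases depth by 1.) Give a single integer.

Answer: 3

Derivation:
Step 1: enter scope (depth=1)
Step 2: enter scope (depth=2)
Step 3: enter scope (depth=3)
Step 4: declare c=84 at depth 3
Step 5: declare f=46 at depth 3
Step 6: declare d=(read f)=46 at depth 3
Step 7: declare c=(read f)=46 at depth 3
Visible at query point: c=46 d=46 f=46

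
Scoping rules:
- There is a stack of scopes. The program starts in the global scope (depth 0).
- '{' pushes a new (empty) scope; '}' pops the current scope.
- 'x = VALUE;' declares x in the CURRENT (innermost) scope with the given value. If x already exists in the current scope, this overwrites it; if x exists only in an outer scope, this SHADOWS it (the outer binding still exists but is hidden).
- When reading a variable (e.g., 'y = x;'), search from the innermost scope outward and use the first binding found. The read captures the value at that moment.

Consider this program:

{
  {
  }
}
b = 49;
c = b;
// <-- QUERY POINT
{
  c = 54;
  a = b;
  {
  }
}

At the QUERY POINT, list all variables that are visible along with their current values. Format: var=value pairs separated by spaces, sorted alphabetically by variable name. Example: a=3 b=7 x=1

Step 1: enter scope (depth=1)
Step 2: enter scope (depth=2)
Step 3: exit scope (depth=1)
Step 4: exit scope (depth=0)
Step 5: declare b=49 at depth 0
Step 6: declare c=(read b)=49 at depth 0
Visible at query point: b=49 c=49

Answer: b=49 c=49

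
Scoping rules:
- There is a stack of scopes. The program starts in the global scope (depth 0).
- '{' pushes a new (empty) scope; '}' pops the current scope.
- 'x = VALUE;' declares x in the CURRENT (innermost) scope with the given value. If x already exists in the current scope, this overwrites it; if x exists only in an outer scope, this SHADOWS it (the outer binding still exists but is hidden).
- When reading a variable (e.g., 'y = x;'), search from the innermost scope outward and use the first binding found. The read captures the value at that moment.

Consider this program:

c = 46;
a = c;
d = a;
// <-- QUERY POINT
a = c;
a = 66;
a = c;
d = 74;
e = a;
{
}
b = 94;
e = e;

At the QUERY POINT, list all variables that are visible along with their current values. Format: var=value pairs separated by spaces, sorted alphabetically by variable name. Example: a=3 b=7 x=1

Answer: a=46 c=46 d=46

Derivation:
Step 1: declare c=46 at depth 0
Step 2: declare a=(read c)=46 at depth 0
Step 3: declare d=(read a)=46 at depth 0
Visible at query point: a=46 c=46 d=46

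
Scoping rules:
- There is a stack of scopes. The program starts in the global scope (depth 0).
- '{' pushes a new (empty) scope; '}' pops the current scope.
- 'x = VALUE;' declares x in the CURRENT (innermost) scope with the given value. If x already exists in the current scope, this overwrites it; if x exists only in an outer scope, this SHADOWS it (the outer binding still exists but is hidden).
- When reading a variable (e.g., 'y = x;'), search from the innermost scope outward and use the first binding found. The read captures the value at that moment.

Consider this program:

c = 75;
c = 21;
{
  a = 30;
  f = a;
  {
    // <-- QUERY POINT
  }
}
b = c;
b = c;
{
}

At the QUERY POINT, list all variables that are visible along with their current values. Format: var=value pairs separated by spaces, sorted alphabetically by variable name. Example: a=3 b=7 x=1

Answer: a=30 c=21 f=30

Derivation:
Step 1: declare c=75 at depth 0
Step 2: declare c=21 at depth 0
Step 3: enter scope (depth=1)
Step 4: declare a=30 at depth 1
Step 5: declare f=(read a)=30 at depth 1
Step 6: enter scope (depth=2)
Visible at query point: a=30 c=21 f=30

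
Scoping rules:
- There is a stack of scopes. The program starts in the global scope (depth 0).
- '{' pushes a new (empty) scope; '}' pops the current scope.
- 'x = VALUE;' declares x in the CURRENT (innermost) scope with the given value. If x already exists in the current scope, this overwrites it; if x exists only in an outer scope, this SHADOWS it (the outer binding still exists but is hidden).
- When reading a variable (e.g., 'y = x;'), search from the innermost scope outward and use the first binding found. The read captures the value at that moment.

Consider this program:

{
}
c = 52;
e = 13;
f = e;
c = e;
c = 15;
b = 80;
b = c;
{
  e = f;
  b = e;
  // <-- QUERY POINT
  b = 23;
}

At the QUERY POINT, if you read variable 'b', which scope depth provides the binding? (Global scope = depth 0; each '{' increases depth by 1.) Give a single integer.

Answer: 1

Derivation:
Step 1: enter scope (depth=1)
Step 2: exit scope (depth=0)
Step 3: declare c=52 at depth 0
Step 4: declare e=13 at depth 0
Step 5: declare f=(read e)=13 at depth 0
Step 6: declare c=(read e)=13 at depth 0
Step 7: declare c=15 at depth 0
Step 8: declare b=80 at depth 0
Step 9: declare b=(read c)=15 at depth 0
Step 10: enter scope (depth=1)
Step 11: declare e=(read f)=13 at depth 1
Step 12: declare b=(read e)=13 at depth 1
Visible at query point: b=13 c=15 e=13 f=13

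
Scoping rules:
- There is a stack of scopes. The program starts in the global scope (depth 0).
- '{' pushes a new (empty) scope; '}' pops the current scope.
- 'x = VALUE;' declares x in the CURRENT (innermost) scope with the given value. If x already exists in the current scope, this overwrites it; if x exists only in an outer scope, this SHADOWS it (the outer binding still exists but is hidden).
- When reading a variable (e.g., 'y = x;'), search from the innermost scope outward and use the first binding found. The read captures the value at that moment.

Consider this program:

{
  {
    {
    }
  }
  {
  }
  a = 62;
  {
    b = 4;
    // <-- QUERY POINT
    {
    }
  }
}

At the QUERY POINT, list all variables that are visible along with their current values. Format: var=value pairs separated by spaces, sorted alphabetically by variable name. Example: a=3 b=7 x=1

Step 1: enter scope (depth=1)
Step 2: enter scope (depth=2)
Step 3: enter scope (depth=3)
Step 4: exit scope (depth=2)
Step 5: exit scope (depth=1)
Step 6: enter scope (depth=2)
Step 7: exit scope (depth=1)
Step 8: declare a=62 at depth 1
Step 9: enter scope (depth=2)
Step 10: declare b=4 at depth 2
Visible at query point: a=62 b=4

Answer: a=62 b=4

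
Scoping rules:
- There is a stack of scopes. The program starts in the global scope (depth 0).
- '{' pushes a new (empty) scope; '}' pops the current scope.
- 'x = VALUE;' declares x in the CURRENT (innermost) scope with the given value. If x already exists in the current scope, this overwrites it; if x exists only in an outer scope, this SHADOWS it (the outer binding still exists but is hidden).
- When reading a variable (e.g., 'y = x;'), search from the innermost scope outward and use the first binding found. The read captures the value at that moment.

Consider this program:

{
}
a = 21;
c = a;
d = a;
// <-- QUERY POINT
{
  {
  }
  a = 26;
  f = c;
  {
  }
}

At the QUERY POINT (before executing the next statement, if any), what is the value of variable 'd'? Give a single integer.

Answer: 21

Derivation:
Step 1: enter scope (depth=1)
Step 2: exit scope (depth=0)
Step 3: declare a=21 at depth 0
Step 4: declare c=(read a)=21 at depth 0
Step 5: declare d=(read a)=21 at depth 0
Visible at query point: a=21 c=21 d=21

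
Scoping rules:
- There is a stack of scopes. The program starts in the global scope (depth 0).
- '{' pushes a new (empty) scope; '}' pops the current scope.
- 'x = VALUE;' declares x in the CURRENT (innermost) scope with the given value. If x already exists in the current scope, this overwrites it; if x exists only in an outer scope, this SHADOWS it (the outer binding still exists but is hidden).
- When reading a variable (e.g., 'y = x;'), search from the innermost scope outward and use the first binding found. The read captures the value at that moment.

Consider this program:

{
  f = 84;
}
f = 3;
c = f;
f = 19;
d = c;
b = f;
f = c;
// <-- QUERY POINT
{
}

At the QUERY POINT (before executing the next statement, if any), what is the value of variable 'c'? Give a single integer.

Step 1: enter scope (depth=1)
Step 2: declare f=84 at depth 1
Step 3: exit scope (depth=0)
Step 4: declare f=3 at depth 0
Step 5: declare c=(read f)=3 at depth 0
Step 6: declare f=19 at depth 0
Step 7: declare d=(read c)=3 at depth 0
Step 8: declare b=(read f)=19 at depth 0
Step 9: declare f=(read c)=3 at depth 0
Visible at query point: b=19 c=3 d=3 f=3

Answer: 3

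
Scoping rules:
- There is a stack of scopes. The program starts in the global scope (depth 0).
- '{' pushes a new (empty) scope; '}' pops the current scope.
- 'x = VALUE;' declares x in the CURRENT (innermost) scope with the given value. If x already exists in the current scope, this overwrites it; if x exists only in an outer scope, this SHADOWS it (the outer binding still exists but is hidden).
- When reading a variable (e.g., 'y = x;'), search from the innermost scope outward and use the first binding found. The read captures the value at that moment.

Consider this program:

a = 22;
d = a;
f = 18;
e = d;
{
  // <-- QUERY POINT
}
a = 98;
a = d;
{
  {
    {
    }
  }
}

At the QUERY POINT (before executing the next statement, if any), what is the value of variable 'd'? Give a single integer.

Step 1: declare a=22 at depth 0
Step 2: declare d=(read a)=22 at depth 0
Step 3: declare f=18 at depth 0
Step 4: declare e=(read d)=22 at depth 0
Step 5: enter scope (depth=1)
Visible at query point: a=22 d=22 e=22 f=18

Answer: 22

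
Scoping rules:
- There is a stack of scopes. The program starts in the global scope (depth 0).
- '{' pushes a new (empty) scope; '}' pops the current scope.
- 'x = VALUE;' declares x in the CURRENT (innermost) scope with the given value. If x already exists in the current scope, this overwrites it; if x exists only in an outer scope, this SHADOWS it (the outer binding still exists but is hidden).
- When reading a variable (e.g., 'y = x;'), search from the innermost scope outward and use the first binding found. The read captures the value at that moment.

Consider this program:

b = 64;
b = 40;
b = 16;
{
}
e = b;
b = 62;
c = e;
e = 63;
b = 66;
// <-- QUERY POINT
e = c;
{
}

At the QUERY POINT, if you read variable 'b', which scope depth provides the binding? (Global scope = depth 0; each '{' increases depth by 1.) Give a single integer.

Answer: 0

Derivation:
Step 1: declare b=64 at depth 0
Step 2: declare b=40 at depth 0
Step 3: declare b=16 at depth 0
Step 4: enter scope (depth=1)
Step 5: exit scope (depth=0)
Step 6: declare e=(read b)=16 at depth 0
Step 7: declare b=62 at depth 0
Step 8: declare c=(read e)=16 at depth 0
Step 9: declare e=63 at depth 0
Step 10: declare b=66 at depth 0
Visible at query point: b=66 c=16 e=63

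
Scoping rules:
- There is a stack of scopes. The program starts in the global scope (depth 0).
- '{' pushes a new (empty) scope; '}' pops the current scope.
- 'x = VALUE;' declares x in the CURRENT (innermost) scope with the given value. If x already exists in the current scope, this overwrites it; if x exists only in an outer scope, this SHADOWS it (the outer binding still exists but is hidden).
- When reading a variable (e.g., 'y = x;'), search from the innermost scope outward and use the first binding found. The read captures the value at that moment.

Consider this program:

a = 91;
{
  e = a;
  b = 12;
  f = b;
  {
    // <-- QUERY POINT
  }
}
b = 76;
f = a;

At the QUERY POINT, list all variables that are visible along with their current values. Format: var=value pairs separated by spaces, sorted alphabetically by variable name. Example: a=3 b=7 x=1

Answer: a=91 b=12 e=91 f=12

Derivation:
Step 1: declare a=91 at depth 0
Step 2: enter scope (depth=1)
Step 3: declare e=(read a)=91 at depth 1
Step 4: declare b=12 at depth 1
Step 5: declare f=(read b)=12 at depth 1
Step 6: enter scope (depth=2)
Visible at query point: a=91 b=12 e=91 f=12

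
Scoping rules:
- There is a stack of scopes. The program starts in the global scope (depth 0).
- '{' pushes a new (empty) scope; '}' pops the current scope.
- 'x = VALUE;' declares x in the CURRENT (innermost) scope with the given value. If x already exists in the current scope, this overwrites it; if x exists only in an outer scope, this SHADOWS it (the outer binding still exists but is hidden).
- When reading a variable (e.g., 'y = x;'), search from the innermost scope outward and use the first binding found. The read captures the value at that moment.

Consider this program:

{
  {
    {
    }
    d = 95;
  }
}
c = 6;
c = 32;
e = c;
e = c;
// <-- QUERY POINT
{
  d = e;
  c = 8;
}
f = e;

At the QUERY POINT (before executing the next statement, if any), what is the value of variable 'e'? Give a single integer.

Answer: 32

Derivation:
Step 1: enter scope (depth=1)
Step 2: enter scope (depth=2)
Step 3: enter scope (depth=3)
Step 4: exit scope (depth=2)
Step 5: declare d=95 at depth 2
Step 6: exit scope (depth=1)
Step 7: exit scope (depth=0)
Step 8: declare c=6 at depth 0
Step 9: declare c=32 at depth 0
Step 10: declare e=(read c)=32 at depth 0
Step 11: declare e=(read c)=32 at depth 0
Visible at query point: c=32 e=32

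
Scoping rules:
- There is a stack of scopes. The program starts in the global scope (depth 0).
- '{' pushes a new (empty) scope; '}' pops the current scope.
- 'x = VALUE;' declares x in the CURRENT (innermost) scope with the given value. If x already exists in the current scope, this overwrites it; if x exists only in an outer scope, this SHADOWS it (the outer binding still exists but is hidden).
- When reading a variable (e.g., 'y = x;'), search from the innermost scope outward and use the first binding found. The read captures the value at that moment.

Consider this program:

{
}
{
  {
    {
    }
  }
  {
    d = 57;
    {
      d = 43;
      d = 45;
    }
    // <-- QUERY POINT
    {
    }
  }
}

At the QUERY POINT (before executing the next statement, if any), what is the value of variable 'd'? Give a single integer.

Step 1: enter scope (depth=1)
Step 2: exit scope (depth=0)
Step 3: enter scope (depth=1)
Step 4: enter scope (depth=2)
Step 5: enter scope (depth=3)
Step 6: exit scope (depth=2)
Step 7: exit scope (depth=1)
Step 8: enter scope (depth=2)
Step 9: declare d=57 at depth 2
Step 10: enter scope (depth=3)
Step 11: declare d=43 at depth 3
Step 12: declare d=45 at depth 3
Step 13: exit scope (depth=2)
Visible at query point: d=57

Answer: 57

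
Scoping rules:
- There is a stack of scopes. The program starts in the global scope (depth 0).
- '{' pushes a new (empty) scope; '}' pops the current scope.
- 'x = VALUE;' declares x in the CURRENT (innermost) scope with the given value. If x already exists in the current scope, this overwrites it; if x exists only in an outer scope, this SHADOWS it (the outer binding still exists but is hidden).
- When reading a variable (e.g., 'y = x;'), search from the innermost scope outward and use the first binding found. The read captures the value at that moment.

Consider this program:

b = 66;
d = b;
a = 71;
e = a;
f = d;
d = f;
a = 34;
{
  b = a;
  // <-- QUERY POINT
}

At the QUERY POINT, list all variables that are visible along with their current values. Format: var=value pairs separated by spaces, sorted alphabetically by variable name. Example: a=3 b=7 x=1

Answer: a=34 b=34 d=66 e=71 f=66

Derivation:
Step 1: declare b=66 at depth 0
Step 2: declare d=(read b)=66 at depth 0
Step 3: declare a=71 at depth 0
Step 4: declare e=(read a)=71 at depth 0
Step 5: declare f=(read d)=66 at depth 0
Step 6: declare d=(read f)=66 at depth 0
Step 7: declare a=34 at depth 0
Step 8: enter scope (depth=1)
Step 9: declare b=(read a)=34 at depth 1
Visible at query point: a=34 b=34 d=66 e=71 f=66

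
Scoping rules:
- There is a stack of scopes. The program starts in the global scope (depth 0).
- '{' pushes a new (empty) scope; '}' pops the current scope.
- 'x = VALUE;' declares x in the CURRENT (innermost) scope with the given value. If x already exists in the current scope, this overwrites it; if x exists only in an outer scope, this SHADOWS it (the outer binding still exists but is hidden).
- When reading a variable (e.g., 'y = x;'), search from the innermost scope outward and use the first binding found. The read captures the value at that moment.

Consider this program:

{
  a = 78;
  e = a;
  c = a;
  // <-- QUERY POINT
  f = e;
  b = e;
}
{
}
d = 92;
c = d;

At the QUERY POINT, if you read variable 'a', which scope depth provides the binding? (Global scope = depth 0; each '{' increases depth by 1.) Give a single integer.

Step 1: enter scope (depth=1)
Step 2: declare a=78 at depth 1
Step 3: declare e=(read a)=78 at depth 1
Step 4: declare c=(read a)=78 at depth 1
Visible at query point: a=78 c=78 e=78

Answer: 1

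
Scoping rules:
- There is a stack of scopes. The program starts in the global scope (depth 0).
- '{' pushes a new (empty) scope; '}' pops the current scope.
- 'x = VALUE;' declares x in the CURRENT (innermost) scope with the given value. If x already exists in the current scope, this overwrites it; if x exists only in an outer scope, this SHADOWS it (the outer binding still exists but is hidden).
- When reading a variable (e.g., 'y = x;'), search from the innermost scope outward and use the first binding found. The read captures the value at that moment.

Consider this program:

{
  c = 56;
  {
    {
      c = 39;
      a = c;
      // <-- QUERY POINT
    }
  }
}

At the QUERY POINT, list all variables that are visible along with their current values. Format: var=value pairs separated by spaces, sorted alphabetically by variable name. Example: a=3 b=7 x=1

Answer: a=39 c=39

Derivation:
Step 1: enter scope (depth=1)
Step 2: declare c=56 at depth 1
Step 3: enter scope (depth=2)
Step 4: enter scope (depth=3)
Step 5: declare c=39 at depth 3
Step 6: declare a=(read c)=39 at depth 3
Visible at query point: a=39 c=39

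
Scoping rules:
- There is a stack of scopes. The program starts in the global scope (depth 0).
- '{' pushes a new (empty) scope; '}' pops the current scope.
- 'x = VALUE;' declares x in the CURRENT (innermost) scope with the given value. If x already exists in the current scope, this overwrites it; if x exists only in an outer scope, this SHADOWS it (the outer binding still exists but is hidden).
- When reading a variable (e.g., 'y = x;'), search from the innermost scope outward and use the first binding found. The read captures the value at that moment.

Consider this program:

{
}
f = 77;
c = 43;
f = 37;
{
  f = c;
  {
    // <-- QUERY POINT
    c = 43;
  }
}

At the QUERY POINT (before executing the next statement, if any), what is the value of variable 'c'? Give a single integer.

Answer: 43

Derivation:
Step 1: enter scope (depth=1)
Step 2: exit scope (depth=0)
Step 3: declare f=77 at depth 0
Step 4: declare c=43 at depth 0
Step 5: declare f=37 at depth 0
Step 6: enter scope (depth=1)
Step 7: declare f=(read c)=43 at depth 1
Step 8: enter scope (depth=2)
Visible at query point: c=43 f=43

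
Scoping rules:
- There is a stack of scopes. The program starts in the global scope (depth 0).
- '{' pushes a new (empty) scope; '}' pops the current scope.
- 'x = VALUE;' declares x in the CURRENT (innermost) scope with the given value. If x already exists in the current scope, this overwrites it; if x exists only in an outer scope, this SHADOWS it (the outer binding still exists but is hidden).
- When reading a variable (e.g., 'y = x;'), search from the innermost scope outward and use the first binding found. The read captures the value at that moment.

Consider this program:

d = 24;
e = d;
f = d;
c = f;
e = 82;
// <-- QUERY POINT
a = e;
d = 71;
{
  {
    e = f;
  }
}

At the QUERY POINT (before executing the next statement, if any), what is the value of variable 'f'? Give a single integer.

Answer: 24

Derivation:
Step 1: declare d=24 at depth 0
Step 2: declare e=(read d)=24 at depth 0
Step 3: declare f=(read d)=24 at depth 0
Step 4: declare c=(read f)=24 at depth 0
Step 5: declare e=82 at depth 0
Visible at query point: c=24 d=24 e=82 f=24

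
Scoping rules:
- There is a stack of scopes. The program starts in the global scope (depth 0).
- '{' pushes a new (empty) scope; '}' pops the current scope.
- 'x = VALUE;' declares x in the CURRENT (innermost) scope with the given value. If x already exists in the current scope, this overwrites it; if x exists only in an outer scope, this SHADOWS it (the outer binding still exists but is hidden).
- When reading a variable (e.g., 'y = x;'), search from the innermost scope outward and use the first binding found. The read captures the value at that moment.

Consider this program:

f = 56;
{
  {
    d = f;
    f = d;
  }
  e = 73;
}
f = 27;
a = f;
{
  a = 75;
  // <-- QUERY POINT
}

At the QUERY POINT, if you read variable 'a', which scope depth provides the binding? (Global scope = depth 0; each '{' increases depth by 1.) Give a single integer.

Step 1: declare f=56 at depth 0
Step 2: enter scope (depth=1)
Step 3: enter scope (depth=2)
Step 4: declare d=(read f)=56 at depth 2
Step 5: declare f=(read d)=56 at depth 2
Step 6: exit scope (depth=1)
Step 7: declare e=73 at depth 1
Step 8: exit scope (depth=0)
Step 9: declare f=27 at depth 0
Step 10: declare a=(read f)=27 at depth 0
Step 11: enter scope (depth=1)
Step 12: declare a=75 at depth 1
Visible at query point: a=75 f=27

Answer: 1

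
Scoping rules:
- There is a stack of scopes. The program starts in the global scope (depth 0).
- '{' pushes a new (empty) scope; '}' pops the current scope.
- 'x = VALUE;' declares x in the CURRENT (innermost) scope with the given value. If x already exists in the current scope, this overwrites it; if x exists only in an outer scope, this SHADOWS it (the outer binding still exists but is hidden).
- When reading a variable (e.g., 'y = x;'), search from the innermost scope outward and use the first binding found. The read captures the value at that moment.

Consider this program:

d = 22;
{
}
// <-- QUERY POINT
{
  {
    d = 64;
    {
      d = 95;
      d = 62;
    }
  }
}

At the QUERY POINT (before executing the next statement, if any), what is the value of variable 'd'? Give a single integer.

Answer: 22

Derivation:
Step 1: declare d=22 at depth 0
Step 2: enter scope (depth=1)
Step 3: exit scope (depth=0)
Visible at query point: d=22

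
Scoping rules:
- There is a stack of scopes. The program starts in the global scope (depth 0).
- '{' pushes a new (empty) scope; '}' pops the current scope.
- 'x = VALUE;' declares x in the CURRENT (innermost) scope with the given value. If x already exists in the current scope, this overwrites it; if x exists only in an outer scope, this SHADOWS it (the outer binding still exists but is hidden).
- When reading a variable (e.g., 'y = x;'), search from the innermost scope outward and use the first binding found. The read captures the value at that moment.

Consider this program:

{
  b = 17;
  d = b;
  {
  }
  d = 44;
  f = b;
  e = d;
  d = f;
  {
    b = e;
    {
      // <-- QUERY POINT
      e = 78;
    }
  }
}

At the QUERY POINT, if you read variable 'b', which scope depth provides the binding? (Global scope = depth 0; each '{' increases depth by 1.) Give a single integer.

Step 1: enter scope (depth=1)
Step 2: declare b=17 at depth 1
Step 3: declare d=(read b)=17 at depth 1
Step 4: enter scope (depth=2)
Step 5: exit scope (depth=1)
Step 6: declare d=44 at depth 1
Step 7: declare f=(read b)=17 at depth 1
Step 8: declare e=(read d)=44 at depth 1
Step 9: declare d=(read f)=17 at depth 1
Step 10: enter scope (depth=2)
Step 11: declare b=(read e)=44 at depth 2
Step 12: enter scope (depth=3)
Visible at query point: b=44 d=17 e=44 f=17

Answer: 2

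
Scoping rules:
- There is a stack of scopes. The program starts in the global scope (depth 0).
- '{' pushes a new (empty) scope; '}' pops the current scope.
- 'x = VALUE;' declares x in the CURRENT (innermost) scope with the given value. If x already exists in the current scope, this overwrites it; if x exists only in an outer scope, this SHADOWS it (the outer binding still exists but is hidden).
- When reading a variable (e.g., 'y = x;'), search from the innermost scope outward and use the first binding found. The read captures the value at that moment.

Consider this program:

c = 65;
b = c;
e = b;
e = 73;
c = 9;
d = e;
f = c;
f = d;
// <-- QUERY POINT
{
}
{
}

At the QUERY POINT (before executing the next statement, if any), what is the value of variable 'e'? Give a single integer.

Step 1: declare c=65 at depth 0
Step 2: declare b=(read c)=65 at depth 0
Step 3: declare e=(read b)=65 at depth 0
Step 4: declare e=73 at depth 0
Step 5: declare c=9 at depth 0
Step 6: declare d=(read e)=73 at depth 0
Step 7: declare f=(read c)=9 at depth 0
Step 8: declare f=(read d)=73 at depth 0
Visible at query point: b=65 c=9 d=73 e=73 f=73

Answer: 73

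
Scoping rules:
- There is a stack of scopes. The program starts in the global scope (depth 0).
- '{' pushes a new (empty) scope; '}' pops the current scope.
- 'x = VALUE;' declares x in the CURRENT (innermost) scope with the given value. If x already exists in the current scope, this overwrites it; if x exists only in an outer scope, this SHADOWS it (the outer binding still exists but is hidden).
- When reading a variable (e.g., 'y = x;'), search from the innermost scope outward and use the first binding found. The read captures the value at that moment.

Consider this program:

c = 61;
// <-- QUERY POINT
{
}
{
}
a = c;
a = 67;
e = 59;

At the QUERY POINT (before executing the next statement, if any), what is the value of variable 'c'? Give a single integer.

Step 1: declare c=61 at depth 0
Visible at query point: c=61

Answer: 61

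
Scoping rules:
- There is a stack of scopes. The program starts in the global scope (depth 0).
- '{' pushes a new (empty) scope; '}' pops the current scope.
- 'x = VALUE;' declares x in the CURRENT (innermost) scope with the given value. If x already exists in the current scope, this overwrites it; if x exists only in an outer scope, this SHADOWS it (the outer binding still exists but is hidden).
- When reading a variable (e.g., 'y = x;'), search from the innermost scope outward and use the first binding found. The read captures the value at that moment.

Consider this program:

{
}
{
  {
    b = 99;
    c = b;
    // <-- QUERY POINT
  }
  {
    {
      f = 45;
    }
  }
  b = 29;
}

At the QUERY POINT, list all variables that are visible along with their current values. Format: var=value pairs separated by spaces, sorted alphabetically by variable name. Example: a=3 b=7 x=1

Step 1: enter scope (depth=1)
Step 2: exit scope (depth=0)
Step 3: enter scope (depth=1)
Step 4: enter scope (depth=2)
Step 5: declare b=99 at depth 2
Step 6: declare c=(read b)=99 at depth 2
Visible at query point: b=99 c=99

Answer: b=99 c=99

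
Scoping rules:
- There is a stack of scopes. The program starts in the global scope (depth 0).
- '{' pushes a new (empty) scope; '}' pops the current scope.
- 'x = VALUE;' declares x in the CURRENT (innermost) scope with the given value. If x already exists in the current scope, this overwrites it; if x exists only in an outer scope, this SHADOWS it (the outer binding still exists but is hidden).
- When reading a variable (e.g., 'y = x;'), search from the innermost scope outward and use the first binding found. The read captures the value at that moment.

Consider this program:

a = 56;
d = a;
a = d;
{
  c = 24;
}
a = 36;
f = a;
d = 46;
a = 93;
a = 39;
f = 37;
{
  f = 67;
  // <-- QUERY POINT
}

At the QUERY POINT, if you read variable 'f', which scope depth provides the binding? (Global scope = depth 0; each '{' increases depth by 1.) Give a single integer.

Answer: 1

Derivation:
Step 1: declare a=56 at depth 0
Step 2: declare d=(read a)=56 at depth 0
Step 3: declare a=(read d)=56 at depth 0
Step 4: enter scope (depth=1)
Step 5: declare c=24 at depth 1
Step 6: exit scope (depth=0)
Step 7: declare a=36 at depth 0
Step 8: declare f=(read a)=36 at depth 0
Step 9: declare d=46 at depth 0
Step 10: declare a=93 at depth 0
Step 11: declare a=39 at depth 0
Step 12: declare f=37 at depth 0
Step 13: enter scope (depth=1)
Step 14: declare f=67 at depth 1
Visible at query point: a=39 d=46 f=67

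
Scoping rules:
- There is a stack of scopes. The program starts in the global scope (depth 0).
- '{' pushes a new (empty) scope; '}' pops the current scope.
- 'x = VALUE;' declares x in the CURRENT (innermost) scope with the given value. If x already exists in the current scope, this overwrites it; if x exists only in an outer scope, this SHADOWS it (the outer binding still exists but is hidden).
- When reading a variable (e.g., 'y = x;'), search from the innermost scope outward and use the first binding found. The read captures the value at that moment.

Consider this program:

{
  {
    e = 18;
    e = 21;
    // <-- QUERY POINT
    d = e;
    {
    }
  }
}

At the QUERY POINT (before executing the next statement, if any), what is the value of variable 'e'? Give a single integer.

Answer: 21

Derivation:
Step 1: enter scope (depth=1)
Step 2: enter scope (depth=2)
Step 3: declare e=18 at depth 2
Step 4: declare e=21 at depth 2
Visible at query point: e=21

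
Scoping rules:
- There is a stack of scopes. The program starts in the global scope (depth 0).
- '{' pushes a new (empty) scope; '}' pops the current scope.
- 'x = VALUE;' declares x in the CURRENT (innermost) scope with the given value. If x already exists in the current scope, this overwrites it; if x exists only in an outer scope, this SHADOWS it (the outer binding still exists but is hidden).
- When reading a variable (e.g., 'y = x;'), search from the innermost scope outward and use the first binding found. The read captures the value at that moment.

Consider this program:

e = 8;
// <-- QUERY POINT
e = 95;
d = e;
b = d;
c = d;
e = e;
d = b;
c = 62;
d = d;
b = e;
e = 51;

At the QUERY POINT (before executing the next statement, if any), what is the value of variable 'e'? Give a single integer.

Answer: 8

Derivation:
Step 1: declare e=8 at depth 0
Visible at query point: e=8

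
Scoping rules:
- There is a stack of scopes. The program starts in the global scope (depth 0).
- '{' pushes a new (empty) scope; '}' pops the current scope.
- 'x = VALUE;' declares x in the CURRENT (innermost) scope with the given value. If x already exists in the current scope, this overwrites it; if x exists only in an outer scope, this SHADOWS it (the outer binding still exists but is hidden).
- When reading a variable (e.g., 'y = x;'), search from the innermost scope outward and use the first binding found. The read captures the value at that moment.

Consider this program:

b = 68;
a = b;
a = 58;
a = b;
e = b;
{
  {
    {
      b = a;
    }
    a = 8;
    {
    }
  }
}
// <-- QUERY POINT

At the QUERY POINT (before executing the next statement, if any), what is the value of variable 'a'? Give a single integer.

Step 1: declare b=68 at depth 0
Step 2: declare a=(read b)=68 at depth 0
Step 3: declare a=58 at depth 0
Step 4: declare a=(read b)=68 at depth 0
Step 5: declare e=(read b)=68 at depth 0
Step 6: enter scope (depth=1)
Step 7: enter scope (depth=2)
Step 8: enter scope (depth=3)
Step 9: declare b=(read a)=68 at depth 3
Step 10: exit scope (depth=2)
Step 11: declare a=8 at depth 2
Step 12: enter scope (depth=3)
Step 13: exit scope (depth=2)
Step 14: exit scope (depth=1)
Step 15: exit scope (depth=0)
Visible at query point: a=68 b=68 e=68

Answer: 68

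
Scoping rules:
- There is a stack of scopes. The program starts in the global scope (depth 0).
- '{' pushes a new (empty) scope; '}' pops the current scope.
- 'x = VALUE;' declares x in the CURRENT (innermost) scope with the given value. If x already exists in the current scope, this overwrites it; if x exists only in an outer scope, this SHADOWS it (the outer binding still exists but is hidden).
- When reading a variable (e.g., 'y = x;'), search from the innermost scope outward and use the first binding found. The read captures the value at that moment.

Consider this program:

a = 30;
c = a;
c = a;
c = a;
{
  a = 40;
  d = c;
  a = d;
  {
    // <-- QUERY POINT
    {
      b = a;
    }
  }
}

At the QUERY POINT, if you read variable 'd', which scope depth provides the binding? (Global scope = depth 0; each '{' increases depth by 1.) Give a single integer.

Answer: 1

Derivation:
Step 1: declare a=30 at depth 0
Step 2: declare c=(read a)=30 at depth 0
Step 3: declare c=(read a)=30 at depth 0
Step 4: declare c=(read a)=30 at depth 0
Step 5: enter scope (depth=1)
Step 6: declare a=40 at depth 1
Step 7: declare d=(read c)=30 at depth 1
Step 8: declare a=(read d)=30 at depth 1
Step 9: enter scope (depth=2)
Visible at query point: a=30 c=30 d=30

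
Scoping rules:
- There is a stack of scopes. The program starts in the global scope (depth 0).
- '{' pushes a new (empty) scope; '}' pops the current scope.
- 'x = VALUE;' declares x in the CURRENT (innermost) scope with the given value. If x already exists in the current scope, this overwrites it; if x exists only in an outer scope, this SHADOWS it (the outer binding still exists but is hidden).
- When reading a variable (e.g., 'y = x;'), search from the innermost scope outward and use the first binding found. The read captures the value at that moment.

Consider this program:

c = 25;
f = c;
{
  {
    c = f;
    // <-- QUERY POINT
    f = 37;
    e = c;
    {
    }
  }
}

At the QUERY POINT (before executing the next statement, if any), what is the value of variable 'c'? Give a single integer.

Answer: 25

Derivation:
Step 1: declare c=25 at depth 0
Step 2: declare f=(read c)=25 at depth 0
Step 3: enter scope (depth=1)
Step 4: enter scope (depth=2)
Step 5: declare c=(read f)=25 at depth 2
Visible at query point: c=25 f=25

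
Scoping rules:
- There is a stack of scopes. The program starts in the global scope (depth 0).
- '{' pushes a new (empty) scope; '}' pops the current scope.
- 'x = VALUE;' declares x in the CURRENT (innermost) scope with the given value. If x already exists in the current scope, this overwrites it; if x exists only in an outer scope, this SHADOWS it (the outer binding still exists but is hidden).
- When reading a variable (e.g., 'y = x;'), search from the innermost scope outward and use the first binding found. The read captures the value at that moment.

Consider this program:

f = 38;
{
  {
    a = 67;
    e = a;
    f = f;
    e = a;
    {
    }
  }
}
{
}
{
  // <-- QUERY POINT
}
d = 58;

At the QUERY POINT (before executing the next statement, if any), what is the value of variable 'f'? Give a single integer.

Step 1: declare f=38 at depth 0
Step 2: enter scope (depth=1)
Step 3: enter scope (depth=2)
Step 4: declare a=67 at depth 2
Step 5: declare e=(read a)=67 at depth 2
Step 6: declare f=(read f)=38 at depth 2
Step 7: declare e=(read a)=67 at depth 2
Step 8: enter scope (depth=3)
Step 9: exit scope (depth=2)
Step 10: exit scope (depth=1)
Step 11: exit scope (depth=0)
Step 12: enter scope (depth=1)
Step 13: exit scope (depth=0)
Step 14: enter scope (depth=1)
Visible at query point: f=38

Answer: 38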